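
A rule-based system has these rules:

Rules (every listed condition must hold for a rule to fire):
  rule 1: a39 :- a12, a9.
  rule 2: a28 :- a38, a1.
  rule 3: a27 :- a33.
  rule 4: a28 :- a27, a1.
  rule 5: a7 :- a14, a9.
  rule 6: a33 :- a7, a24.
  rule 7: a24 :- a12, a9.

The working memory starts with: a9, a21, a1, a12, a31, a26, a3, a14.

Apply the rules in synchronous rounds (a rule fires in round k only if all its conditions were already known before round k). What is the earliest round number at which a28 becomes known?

4

Round 1: rule 1 [a39 :- a12, a9.]; rule 5 [a7 :- a14, a9.]; rule 7 [a24 :- a12, a9.]. Adds a39, a7, a24.
Round 2: rule 6 [a33 :- a7, a24.]. Adds a33.
Round 3: rule 3 [a27 :- a33.]. Adds a27.
Round 4: rule 4 [a28 :- a27, a1.]. Adds a28.
a28 first appears in round 4.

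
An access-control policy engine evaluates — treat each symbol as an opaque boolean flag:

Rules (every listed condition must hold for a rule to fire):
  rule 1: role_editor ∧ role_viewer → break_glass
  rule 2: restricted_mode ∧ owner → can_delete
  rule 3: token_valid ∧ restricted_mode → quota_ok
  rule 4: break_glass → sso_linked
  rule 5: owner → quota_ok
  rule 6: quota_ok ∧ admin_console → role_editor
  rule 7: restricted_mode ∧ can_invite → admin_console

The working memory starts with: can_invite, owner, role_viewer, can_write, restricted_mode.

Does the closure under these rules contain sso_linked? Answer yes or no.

Round 1 fires rule 2, rule 5, rule 7, giving can_delete, quota_ok, admin_console.
Round 2 fires rule 6, giving role_editor.
Round 3 fires rule 1, giving break_glass.
Round 4 fires rule 4, giving sso_linked.
sso_linked appears in round 4, so it is derivable.

yes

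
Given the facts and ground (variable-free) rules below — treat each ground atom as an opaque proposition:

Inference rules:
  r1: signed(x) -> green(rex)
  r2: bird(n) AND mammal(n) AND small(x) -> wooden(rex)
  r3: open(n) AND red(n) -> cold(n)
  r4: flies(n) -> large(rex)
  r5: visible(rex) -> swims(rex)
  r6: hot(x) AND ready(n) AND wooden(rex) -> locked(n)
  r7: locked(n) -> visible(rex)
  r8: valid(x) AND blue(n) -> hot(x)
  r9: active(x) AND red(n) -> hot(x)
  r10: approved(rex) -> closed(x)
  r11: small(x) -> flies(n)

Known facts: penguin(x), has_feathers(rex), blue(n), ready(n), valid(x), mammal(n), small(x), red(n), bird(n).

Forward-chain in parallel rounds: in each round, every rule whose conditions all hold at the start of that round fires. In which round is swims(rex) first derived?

4

[1] r2 [bird(n) AND mammal(n) AND small(x) -> wooden(rex)]; r8 [valid(x) AND blue(n) -> hot(x)]; r11 [small(x) -> flies(n)]. ⇒ new: wooden(rex), hot(x), flies(n).
[2] r4 [flies(n) -> large(rex)]; r6 [hot(x) AND ready(n) AND wooden(rex) -> locked(n)]. ⇒ new: large(rex), locked(n).
[3] r7 [locked(n) -> visible(rex)]. ⇒ new: visible(rex).
[4] r5 [visible(rex) -> swims(rex)]. ⇒ new: swims(rex).
swims(rex) first appears in round 4.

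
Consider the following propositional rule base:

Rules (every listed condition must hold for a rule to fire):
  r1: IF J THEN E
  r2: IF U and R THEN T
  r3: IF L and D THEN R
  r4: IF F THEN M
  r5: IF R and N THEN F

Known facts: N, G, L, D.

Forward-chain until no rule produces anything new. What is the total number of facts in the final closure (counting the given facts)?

7

Round 1 — r3, derive R.
Round 2 — r5, derive F.
Round 3 — r4, derive M.
Closure: {D, F, G, L, M, N, R} — 7 facts.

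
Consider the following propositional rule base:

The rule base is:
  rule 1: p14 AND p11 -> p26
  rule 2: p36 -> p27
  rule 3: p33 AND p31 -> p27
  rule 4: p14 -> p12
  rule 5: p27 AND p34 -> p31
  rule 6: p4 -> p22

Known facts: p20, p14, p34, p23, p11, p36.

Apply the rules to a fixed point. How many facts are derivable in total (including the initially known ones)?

Round 1: rule 1 [p14 AND p11 -> p26]; rule 2 [p36 -> p27]; rule 4 [p14 -> p12]. Adds p26, p27, p12.
Round 2: rule 5 [p27 AND p34 -> p31]. Adds p31.
Closure: {p11, p12, p14, p20, p23, p26, p27, p31, p34, p36} — 10 facts.

10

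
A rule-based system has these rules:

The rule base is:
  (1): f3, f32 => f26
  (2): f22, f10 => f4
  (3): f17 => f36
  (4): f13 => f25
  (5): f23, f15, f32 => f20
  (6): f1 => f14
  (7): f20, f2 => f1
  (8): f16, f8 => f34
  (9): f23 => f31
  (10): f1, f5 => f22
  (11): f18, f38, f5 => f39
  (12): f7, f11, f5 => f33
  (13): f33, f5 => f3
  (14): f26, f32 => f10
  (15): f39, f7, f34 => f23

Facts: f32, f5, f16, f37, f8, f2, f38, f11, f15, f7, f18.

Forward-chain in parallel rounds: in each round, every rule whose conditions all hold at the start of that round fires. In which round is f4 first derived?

Round 1: (8) [f16, f8 => f34]; (11) [f18, f38, f5 => f39]; (12) [f7, f11, f5 => f33]. New: f34, f39, f33.
Round 2: (13) [f33, f5 => f3]; (15) [f39, f7, f34 => f23]. New: f3, f23.
Round 3: (1) [f3, f32 => f26]; (5) [f23, f15, f32 => f20]; (9) [f23 => f31]. New: f26, f20, f31.
Round 4: (7) [f20, f2 => f1]; (14) [f26, f32 => f10]. New: f1, f10.
Round 5: (6) [f1 => f14]; (10) [f1, f5 => f22]. New: f14, f22.
Round 6: (2) [f22, f10 => f4]. New: f4.
f4 first appears in round 6.

6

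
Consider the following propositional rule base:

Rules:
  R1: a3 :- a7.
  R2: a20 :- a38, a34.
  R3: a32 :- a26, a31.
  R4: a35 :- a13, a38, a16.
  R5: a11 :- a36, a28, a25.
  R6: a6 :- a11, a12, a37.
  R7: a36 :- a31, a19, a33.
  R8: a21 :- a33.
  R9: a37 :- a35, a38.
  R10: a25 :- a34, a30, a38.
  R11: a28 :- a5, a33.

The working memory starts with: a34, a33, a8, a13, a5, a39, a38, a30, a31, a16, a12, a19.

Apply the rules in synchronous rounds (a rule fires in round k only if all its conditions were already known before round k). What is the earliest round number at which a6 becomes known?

Round 1: R2 [a20 :- a38, a34.]; R4 [a35 :- a13, a38, a16.]; R7 [a36 :- a31, a19, a33.]; R8 [a21 :- a33.]; R10 [a25 :- a34, a30, a38.]; R11 [a28 :- a5, a33.]. Adds a20, a35, a36, a21, a25, a28.
Round 2: R5 [a11 :- a36, a28, a25.]; R9 [a37 :- a35, a38.]. Adds a11, a37.
Round 3: R6 [a6 :- a11, a12, a37.]. Adds a6.
a6 first appears in round 3.

3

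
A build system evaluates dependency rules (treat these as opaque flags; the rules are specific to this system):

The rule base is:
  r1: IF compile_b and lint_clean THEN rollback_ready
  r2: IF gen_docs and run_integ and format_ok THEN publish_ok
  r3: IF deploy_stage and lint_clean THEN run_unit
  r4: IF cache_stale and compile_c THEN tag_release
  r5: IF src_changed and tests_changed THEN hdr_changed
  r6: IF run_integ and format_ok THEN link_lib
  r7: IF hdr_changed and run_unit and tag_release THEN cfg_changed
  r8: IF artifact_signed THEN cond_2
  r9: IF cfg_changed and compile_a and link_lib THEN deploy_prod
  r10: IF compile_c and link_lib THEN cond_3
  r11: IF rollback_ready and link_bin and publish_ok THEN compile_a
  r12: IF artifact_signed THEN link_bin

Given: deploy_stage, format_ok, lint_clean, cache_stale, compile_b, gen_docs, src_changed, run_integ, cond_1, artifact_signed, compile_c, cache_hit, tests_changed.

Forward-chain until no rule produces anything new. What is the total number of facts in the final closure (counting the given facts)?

25

Round 1 fires r1, r2, r3, r4, r5, r6, r8, r12, giving rollback_ready, publish_ok, run_unit, tag_release, hdr_changed, link_lib, cond_2, link_bin.
Round 2 fires r7, r10, r11, giving cfg_changed, cond_3, compile_a.
Round 3 fires r9, giving deploy_prod.
Closure: {artifact_signed, cache_hit, cache_stale, cfg_changed, compile_a, compile_b, compile_c, cond_1, cond_2, cond_3, deploy_prod, deploy_stage, format_ok, gen_docs, hdr_changed, link_bin, link_lib, lint_clean, publish_ok, rollback_ready, run_integ, run_unit, src_changed, tag_release, tests_changed} — 25 facts.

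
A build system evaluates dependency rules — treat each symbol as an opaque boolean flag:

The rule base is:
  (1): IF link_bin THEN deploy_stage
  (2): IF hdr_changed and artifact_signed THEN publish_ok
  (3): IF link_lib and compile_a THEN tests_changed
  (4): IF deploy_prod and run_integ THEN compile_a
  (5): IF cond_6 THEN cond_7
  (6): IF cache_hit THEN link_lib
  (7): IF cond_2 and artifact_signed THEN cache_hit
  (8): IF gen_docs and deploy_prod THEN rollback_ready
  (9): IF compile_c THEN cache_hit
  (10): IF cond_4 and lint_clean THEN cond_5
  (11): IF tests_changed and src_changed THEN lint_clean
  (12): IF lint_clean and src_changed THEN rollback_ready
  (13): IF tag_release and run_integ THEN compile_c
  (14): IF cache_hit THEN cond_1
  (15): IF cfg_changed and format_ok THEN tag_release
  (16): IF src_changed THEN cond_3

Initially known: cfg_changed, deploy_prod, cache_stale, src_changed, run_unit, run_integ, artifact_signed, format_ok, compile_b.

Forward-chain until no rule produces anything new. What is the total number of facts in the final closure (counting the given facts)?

Round 1: (4) [IF deploy_prod and run_integ THEN compile_a]; (15) [IF cfg_changed and format_ok THEN tag_release]; (16) [IF src_changed THEN cond_3]. New: compile_a, tag_release, cond_3.
Round 2: (13) [IF tag_release and run_integ THEN compile_c]. New: compile_c.
Round 3: (9) [IF compile_c THEN cache_hit]. New: cache_hit.
Round 4: (6) [IF cache_hit THEN link_lib]; (14) [IF cache_hit THEN cond_1]. New: link_lib, cond_1.
Round 5: (3) [IF link_lib and compile_a THEN tests_changed]. New: tests_changed.
Round 6: (11) [IF tests_changed and src_changed THEN lint_clean]. New: lint_clean.
Round 7: (12) [IF lint_clean and src_changed THEN rollback_ready]. New: rollback_ready.
Closure: {artifact_signed, cache_hit, cache_stale, cfg_changed, compile_a, compile_b, compile_c, cond_1, cond_3, deploy_prod, format_ok, link_lib, lint_clean, rollback_ready, run_integ, run_unit, src_changed, tag_release, tests_changed} — 19 facts.

19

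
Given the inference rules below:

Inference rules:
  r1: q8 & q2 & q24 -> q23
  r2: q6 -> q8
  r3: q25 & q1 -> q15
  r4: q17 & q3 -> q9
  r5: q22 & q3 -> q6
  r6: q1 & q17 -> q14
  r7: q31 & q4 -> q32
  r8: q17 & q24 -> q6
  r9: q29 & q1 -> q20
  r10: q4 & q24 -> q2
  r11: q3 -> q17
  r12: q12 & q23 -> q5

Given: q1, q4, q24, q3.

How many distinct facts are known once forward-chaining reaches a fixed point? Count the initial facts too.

Round 1: r10 [q4 & q24 -> q2]; r11 [q3 -> q17]. New: q2, q17.
Round 2: r4 [q17 & q3 -> q9]; r6 [q1 & q17 -> q14]; r8 [q17 & q24 -> q6]. New: q9, q14, q6.
Round 3: r2 [q6 -> q8]. New: q8.
Round 4: r1 [q8 & q2 & q24 -> q23]. New: q23.
Closure: {q1, q14, q17, q2, q23, q24, q3, q4, q6, q8, q9} — 11 facts.

11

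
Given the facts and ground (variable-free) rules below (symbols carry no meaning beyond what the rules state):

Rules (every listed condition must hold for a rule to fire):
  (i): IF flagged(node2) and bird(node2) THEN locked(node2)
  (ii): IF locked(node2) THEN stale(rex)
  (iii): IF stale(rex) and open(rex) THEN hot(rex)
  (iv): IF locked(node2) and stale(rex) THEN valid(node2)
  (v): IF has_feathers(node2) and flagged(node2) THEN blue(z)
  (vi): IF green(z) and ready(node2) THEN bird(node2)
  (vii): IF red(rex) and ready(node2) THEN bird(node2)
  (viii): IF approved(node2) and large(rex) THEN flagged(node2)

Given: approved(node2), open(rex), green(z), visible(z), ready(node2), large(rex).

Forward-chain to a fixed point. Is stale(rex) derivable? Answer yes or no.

Round 1: (vi) [IF green(z) and ready(node2) THEN bird(node2)]; (viii) [IF approved(node2) and large(rex) THEN flagged(node2)]. New: bird(node2), flagged(node2).
Round 2: (i) [IF flagged(node2) and bird(node2) THEN locked(node2)]. New: locked(node2).
Round 3: (ii) [IF locked(node2) THEN stale(rex)]. New: stale(rex).
Round 4: (iii) [IF stale(rex) and open(rex) THEN hot(rex)]; (iv) [IF locked(node2) and stale(rex) THEN valid(node2)]. New: hot(rex), valid(node2).
stale(rex) appears in round 3, so it is derivable.

yes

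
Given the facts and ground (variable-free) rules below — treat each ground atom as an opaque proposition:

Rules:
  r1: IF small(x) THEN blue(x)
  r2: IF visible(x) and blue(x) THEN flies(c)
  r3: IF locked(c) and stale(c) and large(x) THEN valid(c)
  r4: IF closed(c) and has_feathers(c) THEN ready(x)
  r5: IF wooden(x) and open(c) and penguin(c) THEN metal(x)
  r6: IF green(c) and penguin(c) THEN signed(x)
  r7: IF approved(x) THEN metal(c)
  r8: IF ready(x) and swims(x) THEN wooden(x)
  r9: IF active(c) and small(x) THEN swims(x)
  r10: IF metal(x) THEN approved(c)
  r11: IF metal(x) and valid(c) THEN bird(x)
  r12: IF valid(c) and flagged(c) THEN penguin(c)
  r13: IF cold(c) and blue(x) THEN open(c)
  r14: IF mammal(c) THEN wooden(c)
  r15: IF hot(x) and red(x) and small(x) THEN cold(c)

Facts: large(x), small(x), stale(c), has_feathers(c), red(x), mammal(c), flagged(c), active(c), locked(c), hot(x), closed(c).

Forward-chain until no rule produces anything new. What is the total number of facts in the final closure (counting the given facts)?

Round 1 — r1, r3, r4, r9, r14, r15, derive blue(x), valid(c), ready(x), swims(x), wooden(c), cold(c).
Round 2 — r8, r12, r13, derive wooden(x), penguin(c), open(c).
Round 3 — r5, derive metal(x).
Round 4 — r10, r11, derive approved(c), bird(x).
Closure: {active(c), approved(c), bird(x), blue(x), closed(c), cold(c), flagged(c), has_feathers(c), hot(x), large(x), locked(c), mammal(c), metal(x), open(c), penguin(c), ready(x), red(x), small(x), stale(c), swims(x), valid(c), wooden(c), wooden(x)} — 23 facts.

23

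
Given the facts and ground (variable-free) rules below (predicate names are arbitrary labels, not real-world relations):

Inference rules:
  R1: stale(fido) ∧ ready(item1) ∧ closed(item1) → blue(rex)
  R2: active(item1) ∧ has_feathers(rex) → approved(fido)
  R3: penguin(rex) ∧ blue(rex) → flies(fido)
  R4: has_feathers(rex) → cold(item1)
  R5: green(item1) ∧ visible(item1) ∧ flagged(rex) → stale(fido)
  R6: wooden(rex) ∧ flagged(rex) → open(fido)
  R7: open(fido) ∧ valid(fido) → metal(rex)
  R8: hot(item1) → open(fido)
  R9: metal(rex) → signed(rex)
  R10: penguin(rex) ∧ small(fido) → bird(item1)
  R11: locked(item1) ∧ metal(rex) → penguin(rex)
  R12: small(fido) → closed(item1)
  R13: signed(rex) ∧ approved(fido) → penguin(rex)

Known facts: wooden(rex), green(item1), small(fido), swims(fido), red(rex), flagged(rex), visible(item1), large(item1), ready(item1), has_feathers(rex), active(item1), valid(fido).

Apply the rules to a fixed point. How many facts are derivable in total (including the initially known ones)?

23

Round 1: R2 [active(item1) ∧ has_feathers(rex) → approved(fido)]; R4 [has_feathers(rex) → cold(item1)]; R5 [green(item1) ∧ visible(item1) ∧ flagged(rex) → stale(fido)]; R6 [wooden(rex) ∧ flagged(rex) → open(fido)]; R12 [small(fido) → closed(item1)]. New: approved(fido), cold(item1), stale(fido), open(fido), closed(item1).
Round 2: R1 [stale(fido) ∧ ready(item1) ∧ closed(item1) → blue(rex)]; R7 [open(fido) ∧ valid(fido) → metal(rex)]. New: blue(rex), metal(rex).
Round 3: R9 [metal(rex) → signed(rex)]. New: signed(rex).
Round 4: R13 [signed(rex) ∧ approved(fido) → penguin(rex)]. New: penguin(rex).
Round 5: R3 [penguin(rex) ∧ blue(rex) → flies(fido)]; R10 [penguin(rex) ∧ small(fido) → bird(item1)]. New: flies(fido), bird(item1).
Closure: {active(item1), approved(fido), bird(item1), blue(rex), closed(item1), cold(item1), flagged(rex), flies(fido), green(item1), has_feathers(rex), large(item1), metal(rex), open(fido), penguin(rex), ready(item1), red(rex), signed(rex), small(fido), stale(fido), swims(fido), valid(fido), visible(item1), wooden(rex)} — 23 facts.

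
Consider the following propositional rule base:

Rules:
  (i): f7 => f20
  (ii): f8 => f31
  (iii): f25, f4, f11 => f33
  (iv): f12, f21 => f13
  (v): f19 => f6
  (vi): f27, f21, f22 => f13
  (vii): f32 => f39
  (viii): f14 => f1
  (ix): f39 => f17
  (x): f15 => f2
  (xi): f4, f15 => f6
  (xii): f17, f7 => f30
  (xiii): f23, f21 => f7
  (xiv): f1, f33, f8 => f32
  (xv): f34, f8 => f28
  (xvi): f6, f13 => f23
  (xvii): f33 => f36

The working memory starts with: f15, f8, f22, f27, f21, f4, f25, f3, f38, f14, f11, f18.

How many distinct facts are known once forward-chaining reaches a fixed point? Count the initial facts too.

Round 1 fires (ii), (iii), (vi), (viii), (x), (xi), giving f31, f33, f13, f1, f2, f6.
Round 2 fires (xiv), (xvi), (xvii), giving f32, f23, f36.
Round 3 fires (vii), (xiii), giving f39, f7.
Round 4 fires (i), (ix), giving f20, f17.
Round 5 fires (xii), giving f30.
Closure: {f1, f11, f13, f14, f15, f17, f18, f2, f20, f21, f22, f23, f25, f27, f3, f30, f31, f32, f33, f36, f38, f39, f4, f6, f7, f8} — 26 facts.

26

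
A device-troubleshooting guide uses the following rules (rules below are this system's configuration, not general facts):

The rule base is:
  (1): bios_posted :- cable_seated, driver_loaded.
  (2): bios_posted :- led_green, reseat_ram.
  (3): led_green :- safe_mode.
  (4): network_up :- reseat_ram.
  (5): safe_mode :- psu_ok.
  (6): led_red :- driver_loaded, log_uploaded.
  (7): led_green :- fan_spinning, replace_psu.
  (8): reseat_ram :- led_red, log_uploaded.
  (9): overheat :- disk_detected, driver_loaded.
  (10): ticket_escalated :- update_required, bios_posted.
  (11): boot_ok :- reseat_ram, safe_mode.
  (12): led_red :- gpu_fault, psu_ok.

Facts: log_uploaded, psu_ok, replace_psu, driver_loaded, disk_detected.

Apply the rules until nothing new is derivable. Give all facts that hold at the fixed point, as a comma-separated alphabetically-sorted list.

Round 1 fires (5), (6), (9), giving safe_mode, led_red, overheat.
Round 2 fires (3), (8), giving led_green, reseat_ram.
Round 3 fires (2), (4), (11), giving bios_posted, network_up, boot_ok.

bios_posted, boot_ok, disk_detected, driver_loaded, led_green, led_red, log_uploaded, network_up, overheat, psu_ok, replace_psu, reseat_ram, safe_mode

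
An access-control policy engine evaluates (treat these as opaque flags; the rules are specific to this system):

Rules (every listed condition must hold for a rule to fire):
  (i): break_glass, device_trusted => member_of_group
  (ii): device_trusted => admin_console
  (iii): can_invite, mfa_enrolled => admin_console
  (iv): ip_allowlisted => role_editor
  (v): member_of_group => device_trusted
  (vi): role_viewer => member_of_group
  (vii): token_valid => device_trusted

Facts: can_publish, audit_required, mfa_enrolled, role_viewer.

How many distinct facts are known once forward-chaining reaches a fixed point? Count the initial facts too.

Round 1 fires (vi), giving member_of_group.
Round 2 fires (v), giving device_trusted.
Round 3 fires (ii), giving admin_console.
Closure: {admin_console, audit_required, can_publish, device_trusted, member_of_group, mfa_enrolled, role_viewer} — 7 facts.

7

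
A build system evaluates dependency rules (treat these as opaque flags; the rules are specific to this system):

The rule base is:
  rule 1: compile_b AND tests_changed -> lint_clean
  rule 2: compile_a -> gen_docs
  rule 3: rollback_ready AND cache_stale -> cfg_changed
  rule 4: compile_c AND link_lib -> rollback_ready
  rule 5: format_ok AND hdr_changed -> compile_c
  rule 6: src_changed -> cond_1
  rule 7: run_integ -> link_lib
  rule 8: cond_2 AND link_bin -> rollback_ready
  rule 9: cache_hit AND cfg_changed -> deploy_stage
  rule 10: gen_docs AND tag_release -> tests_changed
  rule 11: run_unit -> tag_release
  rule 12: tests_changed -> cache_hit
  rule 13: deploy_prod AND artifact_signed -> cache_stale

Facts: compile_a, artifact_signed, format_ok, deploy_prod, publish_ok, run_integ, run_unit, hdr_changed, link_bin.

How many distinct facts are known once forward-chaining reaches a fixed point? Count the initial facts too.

Round 1 fires rule 2, rule 5, rule 7, rule 11, rule 13, giving gen_docs, compile_c, link_lib, tag_release, cache_stale.
Round 2 fires rule 4, rule 10, giving rollback_ready, tests_changed.
Round 3 fires rule 3, rule 12, giving cfg_changed, cache_hit.
Round 4 fires rule 9, giving deploy_stage.
Closure: {artifact_signed, cache_hit, cache_stale, cfg_changed, compile_a, compile_c, deploy_prod, deploy_stage, format_ok, gen_docs, hdr_changed, link_bin, link_lib, publish_ok, rollback_ready, run_integ, run_unit, tag_release, tests_changed} — 19 facts.

19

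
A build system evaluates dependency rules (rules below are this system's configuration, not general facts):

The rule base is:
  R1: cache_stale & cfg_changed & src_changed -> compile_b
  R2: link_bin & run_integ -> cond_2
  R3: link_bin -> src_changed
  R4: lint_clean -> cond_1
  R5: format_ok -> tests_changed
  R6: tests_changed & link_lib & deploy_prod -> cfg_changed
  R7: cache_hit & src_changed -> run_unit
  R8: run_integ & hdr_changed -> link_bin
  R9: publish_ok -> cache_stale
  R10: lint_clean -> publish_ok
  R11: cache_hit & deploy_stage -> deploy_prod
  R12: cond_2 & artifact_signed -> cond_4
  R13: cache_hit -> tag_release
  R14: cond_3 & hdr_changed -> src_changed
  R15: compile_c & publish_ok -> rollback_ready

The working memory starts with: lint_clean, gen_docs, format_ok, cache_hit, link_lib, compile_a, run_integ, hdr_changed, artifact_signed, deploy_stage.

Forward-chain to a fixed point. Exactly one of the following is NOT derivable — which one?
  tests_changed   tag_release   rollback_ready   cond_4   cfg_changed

Round 1 — R4, R5, R8, R10, R11, R13, derive cond_1, tests_changed, link_bin, publish_ok, deploy_prod, tag_release.
Round 2 — R2, R3, R6, R9, derive cond_2, src_changed, cfg_changed, cache_stale.
Round 3 — R1, R7, R12, derive compile_b, run_unit, cond_4.
Derived: cond_4 (round 3), tests_changed (round 1), cfg_changed (round 2), tag_release (round 1). rollback_ready never appears in any round.

rollback_ready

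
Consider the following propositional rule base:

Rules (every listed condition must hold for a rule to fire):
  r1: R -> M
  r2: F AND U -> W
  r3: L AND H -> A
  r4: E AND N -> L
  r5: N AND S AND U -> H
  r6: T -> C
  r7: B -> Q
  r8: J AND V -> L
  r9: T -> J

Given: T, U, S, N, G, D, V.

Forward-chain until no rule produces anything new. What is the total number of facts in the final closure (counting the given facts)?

12

Round 1: r5 [N AND S AND U -> H]; r6 [T -> C]; r9 [T -> J]. New: H, C, J.
Round 2: r8 [J AND V -> L]. New: L.
Round 3: r3 [L AND H -> A]. New: A.
Closure: {A, C, D, G, H, J, L, N, S, T, U, V} — 12 facts.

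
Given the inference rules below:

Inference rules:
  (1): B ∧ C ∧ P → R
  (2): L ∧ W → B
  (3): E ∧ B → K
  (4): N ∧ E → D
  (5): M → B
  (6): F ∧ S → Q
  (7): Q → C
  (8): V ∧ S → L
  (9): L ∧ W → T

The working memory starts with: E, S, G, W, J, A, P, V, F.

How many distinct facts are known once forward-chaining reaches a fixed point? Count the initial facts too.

16

Round 1 — (6), (8), derive Q, L.
Round 2 — (2), (7), (9), derive B, C, T.
Round 3 — (1), (3), derive R, K.
Closure: {A, B, C, E, F, G, J, K, L, P, Q, R, S, T, V, W} — 16 facts.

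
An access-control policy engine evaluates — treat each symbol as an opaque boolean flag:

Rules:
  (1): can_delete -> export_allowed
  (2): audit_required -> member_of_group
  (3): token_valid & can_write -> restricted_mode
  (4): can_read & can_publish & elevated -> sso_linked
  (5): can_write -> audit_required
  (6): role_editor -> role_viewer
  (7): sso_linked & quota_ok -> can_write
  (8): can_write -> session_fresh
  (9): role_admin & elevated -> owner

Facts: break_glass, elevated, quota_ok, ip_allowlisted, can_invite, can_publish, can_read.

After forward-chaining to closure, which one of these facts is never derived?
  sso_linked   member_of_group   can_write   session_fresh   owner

owner

Round 1: (4) [can_read & can_publish & elevated -> sso_linked]. Adds sso_linked.
Round 2: (7) [sso_linked & quota_ok -> can_write]. Adds can_write.
Round 3: (5) [can_write -> audit_required]; (8) [can_write -> session_fresh]. Adds audit_required, session_fresh.
Round 4: (2) [audit_required -> member_of_group]. Adds member_of_group.
Derived: can_write (round 2), sso_linked (round 1), member_of_group (round 4), session_fresh (round 3). owner never appears in any round.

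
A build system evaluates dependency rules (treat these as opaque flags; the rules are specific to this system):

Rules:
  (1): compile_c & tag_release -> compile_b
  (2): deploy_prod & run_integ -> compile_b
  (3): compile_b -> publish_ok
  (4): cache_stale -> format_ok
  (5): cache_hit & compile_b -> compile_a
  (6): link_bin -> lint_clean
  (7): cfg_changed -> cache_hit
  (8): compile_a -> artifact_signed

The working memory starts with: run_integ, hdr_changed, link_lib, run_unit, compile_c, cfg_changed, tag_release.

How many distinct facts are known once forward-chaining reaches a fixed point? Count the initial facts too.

Round 1: (1) [compile_c & tag_release -> compile_b]; (7) [cfg_changed -> cache_hit]. Adds compile_b, cache_hit.
Round 2: (3) [compile_b -> publish_ok]; (5) [cache_hit & compile_b -> compile_a]. Adds publish_ok, compile_a.
Round 3: (8) [compile_a -> artifact_signed]. Adds artifact_signed.
Closure: {artifact_signed, cache_hit, cfg_changed, compile_a, compile_b, compile_c, hdr_changed, link_lib, publish_ok, run_integ, run_unit, tag_release} — 12 facts.

12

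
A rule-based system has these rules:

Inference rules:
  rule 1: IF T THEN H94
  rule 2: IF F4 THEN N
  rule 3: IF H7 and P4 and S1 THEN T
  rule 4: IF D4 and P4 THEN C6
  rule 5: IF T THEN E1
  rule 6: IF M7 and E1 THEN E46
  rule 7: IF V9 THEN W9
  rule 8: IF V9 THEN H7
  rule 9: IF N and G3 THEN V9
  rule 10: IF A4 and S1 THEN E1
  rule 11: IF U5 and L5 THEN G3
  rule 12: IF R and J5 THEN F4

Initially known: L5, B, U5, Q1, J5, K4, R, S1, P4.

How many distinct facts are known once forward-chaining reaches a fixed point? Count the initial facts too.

Round 1: rule 11 [IF U5 and L5 THEN G3]; rule 12 [IF R and J5 THEN F4]. New: G3, F4.
Round 2: rule 2 [IF F4 THEN N]. New: N.
Round 3: rule 9 [IF N and G3 THEN V9]. New: V9.
Round 4: rule 7 [IF V9 THEN W9]; rule 8 [IF V9 THEN H7]. New: W9, H7.
Round 5: rule 3 [IF H7 and P4 and S1 THEN T]. New: T.
Round 6: rule 1 [IF T THEN H94]; rule 5 [IF T THEN E1]. New: H94, E1.
Closure: {B, E1, F4, G3, H7, H94, J5, K4, L5, N, P4, Q1, R, S1, T, U5, V9, W9} — 18 facts.

18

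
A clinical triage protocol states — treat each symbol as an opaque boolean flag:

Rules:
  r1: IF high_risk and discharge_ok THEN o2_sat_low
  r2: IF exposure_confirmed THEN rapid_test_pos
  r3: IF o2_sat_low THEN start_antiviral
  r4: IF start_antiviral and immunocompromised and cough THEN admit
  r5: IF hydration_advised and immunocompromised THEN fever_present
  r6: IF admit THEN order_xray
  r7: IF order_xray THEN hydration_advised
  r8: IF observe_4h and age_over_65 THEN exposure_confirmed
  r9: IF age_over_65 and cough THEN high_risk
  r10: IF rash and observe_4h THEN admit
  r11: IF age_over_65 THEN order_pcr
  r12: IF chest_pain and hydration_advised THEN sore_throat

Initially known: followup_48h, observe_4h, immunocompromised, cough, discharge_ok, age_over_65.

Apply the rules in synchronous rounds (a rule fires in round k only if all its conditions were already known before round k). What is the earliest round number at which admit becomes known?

4

Round 1 fires r8, r9, r11, giving exposure_confirmed, high_risk, order_pcr.
Round 2 fires r1, r2, giving o2_sat_low, rapid_test_pos.
Round 3 fires r3, giving start_antiviral.
Round 4 fires r4, giving admit.
admit first appears in round 4.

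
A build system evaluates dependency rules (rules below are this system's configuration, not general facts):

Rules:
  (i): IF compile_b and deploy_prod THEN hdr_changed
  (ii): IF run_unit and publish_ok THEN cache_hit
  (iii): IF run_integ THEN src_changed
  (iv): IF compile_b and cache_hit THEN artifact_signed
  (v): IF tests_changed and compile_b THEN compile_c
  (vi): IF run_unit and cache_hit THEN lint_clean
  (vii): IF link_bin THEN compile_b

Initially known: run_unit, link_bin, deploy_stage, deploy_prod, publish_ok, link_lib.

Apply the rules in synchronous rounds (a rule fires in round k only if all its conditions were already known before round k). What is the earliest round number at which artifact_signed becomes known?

[1] (ii) [IF run_unit and publish_ok THEN cache_hit]; (vii) [IF link_bin THEN compile_b]. ⇒ new: cache_hit, compile_b.
[2] (i) [IF compile_b and deploy_prod THEN hdr_changed]; (iv) [IF compile_b and cache_hit THEN artifact_signed]; (vi) [IF run_unit and cache_hit THEN lint_clean]. ⇒ new: hdr_changed, artifact_signed, lint_clean.
artifact_signed first appears in round 2.

2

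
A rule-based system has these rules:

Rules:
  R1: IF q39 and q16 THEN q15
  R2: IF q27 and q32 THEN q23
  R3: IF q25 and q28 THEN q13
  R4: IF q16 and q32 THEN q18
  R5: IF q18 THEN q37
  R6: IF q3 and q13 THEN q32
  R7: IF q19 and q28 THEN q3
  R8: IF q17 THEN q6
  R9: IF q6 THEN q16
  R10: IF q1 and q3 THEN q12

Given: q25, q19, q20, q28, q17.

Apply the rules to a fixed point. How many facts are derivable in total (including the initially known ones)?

Round 1: R3 [IF q25 and q28 THEN q13]; R7 [IF q19 and q28 THEN q3]; R8 [IF q17 THEN q6]. New: q13, q3, q6.
Round 2: R6 [IF q3 and q13 THEN q32]; R9 [IF q6 THEN q16]. New: q32, q16.
Round 3: R4 [IF q16 and q32 THEN q18]. New: q18.
Round 4: R5 [IF q18 THEN q37]. New: q37.
Closure: {q13, q16, q17, q18, q19, q20, q25, q28, q3, q32, q37, q6} — 12 facts.

12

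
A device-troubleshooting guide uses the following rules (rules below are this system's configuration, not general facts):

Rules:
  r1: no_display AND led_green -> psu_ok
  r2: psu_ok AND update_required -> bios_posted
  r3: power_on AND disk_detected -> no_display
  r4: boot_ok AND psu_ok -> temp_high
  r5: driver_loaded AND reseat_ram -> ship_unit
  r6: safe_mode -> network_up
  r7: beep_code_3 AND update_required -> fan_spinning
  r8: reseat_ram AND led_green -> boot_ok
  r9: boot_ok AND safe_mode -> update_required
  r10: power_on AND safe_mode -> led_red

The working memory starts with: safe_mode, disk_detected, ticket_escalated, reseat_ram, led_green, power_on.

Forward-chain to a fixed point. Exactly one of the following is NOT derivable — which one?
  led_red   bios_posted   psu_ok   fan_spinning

[1] r3 [power_on AND disk_detected -> no_display]; r6 [safe_mode -> network_up]; r8 [reseat_ram AND led_green -> boot_ok]; r10 [power_on AND safe_mode -> led_red]. ⇒ new: no_display, network_up, boot_ok, led_red.
[2] r1 [no_display AND led_green -> psu_ok]; r9 [boot_ok AND safe_mode -> update_required]. ⇒ new: psu_ok, update_required.
[3] r2 [psu_ok AND update_required -> bios_posted]; r4 [boot_ok AND psu_ok -> temp_high]. ⇒ new: bios_posted, temp_high.
Derived: bios_posted (round 3), led_red (round 1), psu_ok (round 2). fan_spinning never appears in any round.

fan_spinning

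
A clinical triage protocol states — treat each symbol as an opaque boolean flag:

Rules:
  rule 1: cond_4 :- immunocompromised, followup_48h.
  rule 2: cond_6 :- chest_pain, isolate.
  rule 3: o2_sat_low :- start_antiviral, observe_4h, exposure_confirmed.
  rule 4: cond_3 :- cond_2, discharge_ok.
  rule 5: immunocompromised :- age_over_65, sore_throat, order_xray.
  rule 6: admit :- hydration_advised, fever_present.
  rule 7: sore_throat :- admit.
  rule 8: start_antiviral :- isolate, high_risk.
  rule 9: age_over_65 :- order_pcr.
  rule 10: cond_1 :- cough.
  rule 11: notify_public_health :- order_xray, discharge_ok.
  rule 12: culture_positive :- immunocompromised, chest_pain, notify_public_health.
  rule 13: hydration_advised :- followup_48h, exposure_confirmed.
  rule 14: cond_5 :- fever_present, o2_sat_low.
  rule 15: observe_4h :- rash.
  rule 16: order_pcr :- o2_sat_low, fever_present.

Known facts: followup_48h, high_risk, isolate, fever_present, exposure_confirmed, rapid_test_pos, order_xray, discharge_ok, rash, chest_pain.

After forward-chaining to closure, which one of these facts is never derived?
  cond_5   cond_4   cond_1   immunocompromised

Round 1: rule 2 [cond_6 :- chest_pain, isolate.]; rule 8 [start_antiviral :- isolate, high_risk.]; rule 11 [notify_public_health :- order_xray, discharge_ok.]; rule 13 [hydration_advised :- followup_48h, exposure_confirmed.]; rule 15 [observe_4h :- rash.]. New: cond_6, start_antiviral, notify_public_health, hydration_advised, observe_4h.
Round 2: rule 3 [o2_sat_low :- start_antiviral, observe_4h, exposure_confirmed.]; rule 6 [admit :- hydration_advised, fever_present.]. New: o2_sat_low, admit.
Round 3: rule 7 [sore_throat :- admit.]; rule 14 [cond_5 :- fever_present, o2_sat_low.]; rule 16 [order_pcr :- o2_sat_low, fever_present.]. New: sore_throat, cond_5, order_pcr.
Round 4: rule 9 [age_over_65 :- order_pcr.]. New: age_over_65.
Round 5: rule 5 [immunocompromised :- age_over_65, sore_throat, order_xray.]. New: immunocompromised.
Round 6: rule 1 [cond_4 :- immunocompromised, followup_48h.]; rule 12 [culture_positive :- immunocompromised, chest_pain, notify_public_health.]. New: cond_4, culture_positive.
Derived: immunocompromised (round 5), cond_4 (round 6), cond_5 (round 3). cond_1 never appears in any round.

cond_1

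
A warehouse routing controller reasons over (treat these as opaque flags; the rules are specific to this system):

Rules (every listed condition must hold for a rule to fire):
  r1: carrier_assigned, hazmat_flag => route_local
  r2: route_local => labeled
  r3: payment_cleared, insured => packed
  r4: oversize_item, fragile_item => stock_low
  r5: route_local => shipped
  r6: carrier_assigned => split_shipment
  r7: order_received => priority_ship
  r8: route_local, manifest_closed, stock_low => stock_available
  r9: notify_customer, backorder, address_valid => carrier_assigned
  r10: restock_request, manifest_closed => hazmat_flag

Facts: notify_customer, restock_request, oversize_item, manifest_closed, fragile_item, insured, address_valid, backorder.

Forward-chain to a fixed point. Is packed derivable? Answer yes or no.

Round 1: r4 [oversize_item, fragile_item => stock_low]; r9 [notify_customer, backorder, address_valid => carrier_assigned]; r10 [restock_request, manifest_closed => hazmat_flag]. Adds stock_low, carrier_assigned, hazmat_flag.
Round 2: r1 [carrier_assigned, hazmat_flag => route_local]; r6 [carrier_assigned => split_shipment]. Adds route_local, split_shipment.
Round 3: r2 [route_local => labeled]; r5 [route_local => shipped]; r8 [route_local, manifest_closed, stock_low => stock_available]. Adds labeled, shipped, stock_available.
Fixed point reached. packed is concluded only by r3; r3 needs payment_cleared (never derived).

no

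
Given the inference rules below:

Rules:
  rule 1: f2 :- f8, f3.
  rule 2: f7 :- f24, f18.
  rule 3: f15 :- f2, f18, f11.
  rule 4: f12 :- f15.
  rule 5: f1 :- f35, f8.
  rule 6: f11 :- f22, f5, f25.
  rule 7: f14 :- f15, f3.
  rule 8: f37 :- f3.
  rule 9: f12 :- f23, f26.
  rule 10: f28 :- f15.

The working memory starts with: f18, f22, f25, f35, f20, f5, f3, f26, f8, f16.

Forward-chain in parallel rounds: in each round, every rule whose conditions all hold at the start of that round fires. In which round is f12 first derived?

[1] rule 1 [f2 :- f8, f3.]; rule 5 [f1 :- f35, f8.]; rule 6 [f11 :- f22, f5, f25.]; rule 8 [f37 :- f3.]. ⇒ new: f2, f1, f11, f37.
[2] rule 3 [f15 :- f2, f18, f11.]. ⇒ new: f15.
[3] rule 4 [f12 :- f15.]; rule 7 [f14 :- f15, f3.]; rule 10 [f28 :- f15.]. ⇒ new: f12, f14, f28.
f12 first appears in round 3.

3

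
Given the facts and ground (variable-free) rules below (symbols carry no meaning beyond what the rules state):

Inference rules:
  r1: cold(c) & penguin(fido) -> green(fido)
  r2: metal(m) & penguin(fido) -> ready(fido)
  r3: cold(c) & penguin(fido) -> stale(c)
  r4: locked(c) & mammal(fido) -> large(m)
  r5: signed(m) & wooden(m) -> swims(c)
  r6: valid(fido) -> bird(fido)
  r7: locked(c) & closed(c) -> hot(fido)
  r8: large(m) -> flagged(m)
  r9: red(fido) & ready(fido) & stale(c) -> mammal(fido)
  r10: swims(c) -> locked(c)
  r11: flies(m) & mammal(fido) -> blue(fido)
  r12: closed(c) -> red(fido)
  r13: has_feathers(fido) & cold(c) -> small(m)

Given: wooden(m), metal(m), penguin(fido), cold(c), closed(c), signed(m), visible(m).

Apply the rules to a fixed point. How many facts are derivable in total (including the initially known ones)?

[1] r1 [cold(c) & penguin(fido) -> green(fido)]; r2 [metal(m) & penguin(fido) -> ready(fido)]; r3 [cold(c) & penguin(fido) -> stale(c)]; r5 [signed(m) & wooden(m) -> swims(c)]; r12 [closed(c) -> red(fido)]. ⇒ new: green(fido), ready(fido), stale(c), swims(c), red(fido).
[2] r9 [red(fido) & ready(fido) & stale(c) -> mammal(fido)]; r10 [swims(c) -> locked(c)]. ⇒ new: mammal(fido), locked(c).
[3] r4 [locked(c) & mammal(fido) -> large(m)]; r7 [locked(c) & closed(c) -> hot(fido)]. ⇒ new: large(m), hot(fido).
[4] r8 [large(m) -> flagged(m)]. ⇒ new: flagged(m).
Closure: {closed(c), cold(c), flagged(m), green(fido), hot(fido), large(m), locked(c), mammal(fido), metal(m), penguin(fido), ready(fido), red(fido), signed(m), stale(c), swims(c), visible(m), wooden(m)} — 17 facts.

17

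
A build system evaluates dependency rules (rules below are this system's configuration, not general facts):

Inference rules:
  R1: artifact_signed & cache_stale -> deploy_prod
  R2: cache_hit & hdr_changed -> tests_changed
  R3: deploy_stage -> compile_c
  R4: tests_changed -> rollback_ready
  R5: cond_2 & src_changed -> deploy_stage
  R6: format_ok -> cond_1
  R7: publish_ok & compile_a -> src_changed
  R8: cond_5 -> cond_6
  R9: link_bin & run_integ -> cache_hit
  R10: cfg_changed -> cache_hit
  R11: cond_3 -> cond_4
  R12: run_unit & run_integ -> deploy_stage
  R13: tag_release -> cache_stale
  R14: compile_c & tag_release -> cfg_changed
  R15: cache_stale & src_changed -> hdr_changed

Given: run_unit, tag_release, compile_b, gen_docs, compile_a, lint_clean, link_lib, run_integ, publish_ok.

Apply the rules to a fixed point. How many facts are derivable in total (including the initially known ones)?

18

Round 1: R7 [publish_ok & compile_a -> src_changed]; R12 [run_unit & run_integ -> deploy_stage]; R13 [tag_release -> cache_stale]. New: src_changed, deploy_stage, cache_stale.
Round 2: R3 [deploy_stage -> compile_c]; R15 [cache_stale & src_changed -> hdr_changed]. New: compile_c, hdr_changed.
Round 3: R14 [compile_c & tag_release -> cfg_changed]. New: cfg_changed.
Round 4: R10 [cfg_changed -> cache_hit]. New: cache_hit.
Round 5: R2 [cache_hit & hdr_changed -> tests_changed]. New: tests_changed.
Round 6: R4 [tests_changed -> rollback_ready]. New: rollback_ready.
Closure: {cache_hit, cache_stale, cfg_changed, compile_a, compile_b, compile_c, deploy_stage, gen_docs, hdr_changed, link_lib, lint_clean, publish_ok, rollback_ready, run_integ, run_unit, src_changed, tag_release, tests_changed} — 18 facts.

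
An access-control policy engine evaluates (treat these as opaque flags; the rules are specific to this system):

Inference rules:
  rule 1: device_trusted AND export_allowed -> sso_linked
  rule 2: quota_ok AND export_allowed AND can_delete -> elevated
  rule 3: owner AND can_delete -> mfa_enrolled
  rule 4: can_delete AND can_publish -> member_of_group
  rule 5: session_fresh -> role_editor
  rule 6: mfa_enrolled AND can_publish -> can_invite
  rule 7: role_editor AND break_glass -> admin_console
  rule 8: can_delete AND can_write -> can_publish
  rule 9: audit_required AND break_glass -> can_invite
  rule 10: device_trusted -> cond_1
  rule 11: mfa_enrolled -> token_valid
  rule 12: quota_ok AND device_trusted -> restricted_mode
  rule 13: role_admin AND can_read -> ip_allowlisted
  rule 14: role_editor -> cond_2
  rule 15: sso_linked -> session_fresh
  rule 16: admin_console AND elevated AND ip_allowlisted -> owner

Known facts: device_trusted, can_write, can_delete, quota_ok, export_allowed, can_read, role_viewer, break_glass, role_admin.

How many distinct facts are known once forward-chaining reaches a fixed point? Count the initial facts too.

24

Round 1: rule 1 [device_trusted AND export_allowed -> sso_linked]; rule 2 [quota_ok AND export_allowed AND can_delete -> elevated]; rule 8 [can_delete AND can_write -> can_publish]; rule 10 [device_trusted -> cond_1]; rule 12 [quota_ok AND device_trusted -> restricted_mode]; rule 13 [role_admin AND can_read -> ip_allowlisted]. New: sso_linked, elevated, can_publish, cond_1, restricted_mode, ip_allowlisted.
Round 2: rule 4 [can_delete AND can_publish -> member_of_group]; rule 15 [sso_linked -> session_fresh]. New: member_of_group, session_fresh.
Round 3: rule 5 [session_fresh -> role_editor]. New: role_editor.
Round 4: rule 7 [role_editor AND break_glass -> admin_console]; rule 14 [role_editor -> cond_2]. New: admin_console, cond_2.
Round 5: rule 16 [admin_console AND elevated AND ip_allowlisted -> owner]. New: owner.
Round 6: rule 3 [owner AND can_delete -> mfa_enrolled]. New: mfa_enrolled.
Round 7: rule 6 [mfa_enrolled AND can_publish -> can_invite]; rule 11 [mfa_enrolled -> token_valid]. New: can_invite, token_valid.
Closure: {admin_console, break_glass, can_delete, can_invite, can_publish, can_read, can_write, cond_1, cond_2, device_trusted, elevated, export_allowed, ip_allowlisted, member_of_group, mfa_enrolled, owner, quota_ok, restricted_mode, role_admin, role_editor, role_viewer, session_fresh, sso_linked, token_valid} — 24 facts.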